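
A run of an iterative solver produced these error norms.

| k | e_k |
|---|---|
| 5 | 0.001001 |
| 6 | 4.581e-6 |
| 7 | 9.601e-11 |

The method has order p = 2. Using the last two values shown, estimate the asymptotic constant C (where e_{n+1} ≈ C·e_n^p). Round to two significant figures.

C ≈ e_7 / e_6^2
  = 9.601e-11 / (4.581e-6)^2
  = 9.601e-11 / 2.09856e-11 ≈ 4.5751

4.6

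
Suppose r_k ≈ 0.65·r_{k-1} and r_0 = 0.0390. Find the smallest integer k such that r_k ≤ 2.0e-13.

61

After k steps, r_k ≈ 0.0390·0.65^k.
Need 0.65^k ≤ 2.0e-13/0.0390 = 5.12821e-12.
k ≥ ln(5.12821e-12)/ln(0.65) = -25.9963/-0.43078 = 60.347.
Smallest integer k = 61.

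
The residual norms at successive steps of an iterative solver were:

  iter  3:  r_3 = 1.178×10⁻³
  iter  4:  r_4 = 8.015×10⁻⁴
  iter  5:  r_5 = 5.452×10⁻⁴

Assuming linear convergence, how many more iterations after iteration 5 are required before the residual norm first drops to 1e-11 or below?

Rate ρ ≈ r_5/r_4 = 5.452×10⁻⁴/8.015×10⁻⁴ = 0.6802.
After j more steps, r_{5+j} ≈ 5.452×10⁻⁴·ρ^j; need ρ^j ≤ 1e-11/5.452×10⁻⁴ = 1.83419e-08.
j ≥ ln(1.83419e-08)/ln(0.6802) = -17.8141/-0.38537 = 46.226.
So 47 more iterations are needed.

47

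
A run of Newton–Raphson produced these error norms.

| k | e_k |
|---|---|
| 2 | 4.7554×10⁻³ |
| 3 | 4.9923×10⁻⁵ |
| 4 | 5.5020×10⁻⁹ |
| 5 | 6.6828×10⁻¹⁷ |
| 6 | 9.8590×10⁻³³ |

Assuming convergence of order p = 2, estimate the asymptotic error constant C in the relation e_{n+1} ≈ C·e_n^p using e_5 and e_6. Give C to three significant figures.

C ≈ e_6 / e_5^2
  = 9.8590×10⁻³³ / (6.6828×10⁻¹⁷)^2
  = 9.8590×10⁻³³ / 4.46598e-33 ≈ 2.2076

2.21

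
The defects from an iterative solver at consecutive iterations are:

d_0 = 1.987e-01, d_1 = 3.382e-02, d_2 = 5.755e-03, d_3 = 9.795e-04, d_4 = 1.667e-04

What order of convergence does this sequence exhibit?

Consecutive ratios: d_4/d_3 = 1.667e-04/9.795e-04 = 0.170189, d_3/d_2 = 9.795e-04/5.755e-03 = 0.1702.
p ≈ ln(0.170189)/ln(0.1702) = -1.7708/-1.7708 ≈ 1.00.
So the convergence is linear (order 1).

1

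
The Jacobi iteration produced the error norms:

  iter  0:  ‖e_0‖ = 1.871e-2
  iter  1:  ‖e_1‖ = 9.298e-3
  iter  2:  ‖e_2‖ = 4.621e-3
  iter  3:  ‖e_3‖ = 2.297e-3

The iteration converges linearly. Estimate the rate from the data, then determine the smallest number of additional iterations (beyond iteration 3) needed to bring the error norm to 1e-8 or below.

18

Rate ρ ≈ ‖e_3‖/‖e_2‖ = 2.297e-3/4.621e-3 = 0.4971.
After j more steps, ‖e_{3+j}‖ ≈ 2.297e-3·ρ^j; need ρ^j ≤ 1e-8/2.297e-3 = 4.3535e-06.
j ≥ ln(4.3535e-06)/ln(0.4971) = -12.3445/-0.69896 = 17.661.
So 18 more iterations are needed.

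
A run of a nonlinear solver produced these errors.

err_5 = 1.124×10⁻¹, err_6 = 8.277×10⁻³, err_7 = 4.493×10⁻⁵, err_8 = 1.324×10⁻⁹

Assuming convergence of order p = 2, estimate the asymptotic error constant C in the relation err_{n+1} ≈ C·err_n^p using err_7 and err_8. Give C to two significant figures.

C ≈ err_8 / err_7^2
  = 1.324×10⁻⁹ / (4.493×10⁻⁵)^2
  = 1.324×10⁻⁹ / 2.0187e-09 ≈ 0.65587

0.66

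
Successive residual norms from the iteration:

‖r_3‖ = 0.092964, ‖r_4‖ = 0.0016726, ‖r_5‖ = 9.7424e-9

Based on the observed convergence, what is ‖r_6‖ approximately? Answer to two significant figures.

First estimate the order: p ≈ ln(‖r_5‖/‖r_4‖) / ln(‖r_4‖/‖r_3‖) = ln(9.7424e-9/0.0016726)/ln(0.0016726/0.092964) = ln(5.8247e-06)/ln(0.0179919) ≈ 3.0000.
Then ‖r_6‖ ≈ ‖r_5‖·(‖r_5‖/‖r_4‖)^p = 9.7424e-9·(5.8247e-06)^3.0000 = 9.7424e-9·1.97615e-16 ≈ 1.925e-24.

1.9e-24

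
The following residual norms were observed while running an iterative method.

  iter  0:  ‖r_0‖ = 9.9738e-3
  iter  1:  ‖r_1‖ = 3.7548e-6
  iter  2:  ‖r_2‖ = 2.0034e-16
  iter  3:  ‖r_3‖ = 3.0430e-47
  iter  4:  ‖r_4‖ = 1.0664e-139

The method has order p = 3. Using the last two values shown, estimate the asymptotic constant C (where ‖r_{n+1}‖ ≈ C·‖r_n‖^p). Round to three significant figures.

C ≈ ‖r_4‖ / ‖r_3‖^3
  = 1.0664e-139 / (3.0430e-47)^3
  = 1.0664e-139 / 2.81777e-140 ≈ 3.7846

3.78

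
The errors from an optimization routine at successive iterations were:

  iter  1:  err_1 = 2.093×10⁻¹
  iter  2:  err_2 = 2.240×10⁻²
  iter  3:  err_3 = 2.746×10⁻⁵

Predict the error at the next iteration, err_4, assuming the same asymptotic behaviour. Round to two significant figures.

5.1e-14

First estimate the order: p ≈ ln(err_3/err_2) / ln(err_2/err_1) = ln(2.746×10⁻⁵/2.240×10⁻²)/ln(2.240×10⁻²/2.093×10⁻¹) = ln(0.00122589)/ln(0.107023) ≈ 3.0000.
Then err_4 ≈ err_3·(err_3/err_2)^p = 2.746×10⁻⁵·(0.00122589)^3.0000 = 2.746×10⁻⁵·1.84228e-09 ≈ 5.059e-14.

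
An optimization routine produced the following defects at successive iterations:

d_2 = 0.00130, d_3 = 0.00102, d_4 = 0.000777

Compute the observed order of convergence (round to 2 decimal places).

p ≈ ln(d_4/d_3) / ln(d_3/d_2)
  = ln(0.000777/0.00102) / ln(0.00102/0.00130)
  = ln(0.761765) / ln(0.784615)
  = -0.27212 / -0.24256 ≈ 1.12187

1.12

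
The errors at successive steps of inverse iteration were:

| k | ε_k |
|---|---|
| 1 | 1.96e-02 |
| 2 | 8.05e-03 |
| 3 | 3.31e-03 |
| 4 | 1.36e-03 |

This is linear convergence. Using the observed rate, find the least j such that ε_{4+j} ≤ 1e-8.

Rate ρ ≈ ε_4/ε_3 = 1.36e-03/3.31e-03 = 0.4109.
After j more steps, ε_{4+j} ≈ 1.36e-03·ρ^j; need ρ^j ≤ 1e-8/1.36e-03 = 7.35294e-06.
j ≥ ln(7.35294e-06)/ln(0.4109) = -11.8204/-0.88941 = 13.290.
So 14 more iterations are needed.

14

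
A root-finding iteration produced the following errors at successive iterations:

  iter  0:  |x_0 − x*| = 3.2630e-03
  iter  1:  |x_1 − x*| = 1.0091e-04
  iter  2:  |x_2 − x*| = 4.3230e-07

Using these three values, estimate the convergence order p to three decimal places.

p ≈ ln(|x_2 − x*|/|x_1 − x*|) / ln(|x_1 − x*|/|x_0 − x*|)
  = ln(4.3230e-07/1.0091e-04) / ln(1.0091e-04/3.2630e-03)
  = ln(0.00428402) / ln(0.0309255)
  = -5.452863 / -3.476174 ≈ 1.568639

1.569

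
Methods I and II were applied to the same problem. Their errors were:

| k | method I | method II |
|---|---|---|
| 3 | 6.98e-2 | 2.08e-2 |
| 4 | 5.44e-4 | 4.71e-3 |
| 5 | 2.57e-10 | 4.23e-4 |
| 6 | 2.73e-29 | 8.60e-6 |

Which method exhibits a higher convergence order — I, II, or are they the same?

I

Method I: p ≈ ln(2.73e-29/2.57e-10)/ln(2.57e-10/5.44e-4) ≈ 3.00.
Method II: p ≈ ln(8.60e-6/4.23e-4)/ln(4.23e-4/4.71e-3) ≈ 1.62.
Method I has the higher order (≈3.0 vs ≈1.6).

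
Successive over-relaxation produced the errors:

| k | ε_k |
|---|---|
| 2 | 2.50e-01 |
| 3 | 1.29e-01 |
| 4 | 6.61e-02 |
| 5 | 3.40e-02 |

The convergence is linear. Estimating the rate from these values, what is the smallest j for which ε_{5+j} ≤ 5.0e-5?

Rate ρ ≈ ε_5/ε_4 = 3.40e-02/6.61e-02 = 0.5144.
After j more steps, ε_{5+j} ≈ 3.40e-02·ρ^j; need ρ^j ≤ 5.0e-5/3.40e-02 = 0.00147059.
j ≥ ln(0.00147059)/ln(0.5144) = -6.5221/-0.66475 = 9.811.
So 10 more iterations are needed.

10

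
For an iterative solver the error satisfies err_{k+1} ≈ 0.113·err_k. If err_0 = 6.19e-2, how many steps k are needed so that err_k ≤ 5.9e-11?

After k steps, err_k ≈ 6.19e-2·0.113^k.
Need 0.113^k ≤ 5.9e-11/6.19e-2 = 9.5315e-10.
k ≥ ln(9.5315e-10)/ln(0.113) = -20.7712/-2.18037 = 9.526.
Smallest integer k = 10.

10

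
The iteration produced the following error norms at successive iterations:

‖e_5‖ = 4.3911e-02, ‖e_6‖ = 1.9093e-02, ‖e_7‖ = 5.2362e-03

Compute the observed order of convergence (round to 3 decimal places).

p ≈ ln(‖e_7‖/‖e_6‖) / ln(‖e_6‖/‖e_5‖)
  = ln(5.2362e-03/1.9093e-02) / ln(1.9093e-02/4.3911e-02)
  = ln(0.274247) / ln(0.434811)
  = -1.293726 / -0.832844 ≈ 1.553383

1.553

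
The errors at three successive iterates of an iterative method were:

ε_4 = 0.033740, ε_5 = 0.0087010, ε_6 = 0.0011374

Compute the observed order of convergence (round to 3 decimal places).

p ≈ ln(ε_6/ε_5) / ln(ε_5/ε_4)
  = ln(0.0011374/0.0087010) / ln(0.0087010/0.033740)
  = ln(0.130721) / ln(0.257884)
  = -2.034690 / -1.355245 ≈ 1.501345

1.501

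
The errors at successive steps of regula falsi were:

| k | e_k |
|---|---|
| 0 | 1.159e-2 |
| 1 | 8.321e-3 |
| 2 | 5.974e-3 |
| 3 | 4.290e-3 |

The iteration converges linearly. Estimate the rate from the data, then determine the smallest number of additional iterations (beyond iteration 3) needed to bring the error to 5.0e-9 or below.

Rate ρ ≈ e_3/e_2 = 4.290e-3/5.974e-3 = 0.7181.
After j more steps, e_{3+j} ≈ 4.290e-3·ρ^j; need ρ^j ≤ 5.0e-9/4.290e-3 = 1.1655e-06.
j ≥ ln(1.1655e-06)/ln(0.7181) = -13.6624/-0.33115 = 41.257.
So 42 more iterations are needed.

42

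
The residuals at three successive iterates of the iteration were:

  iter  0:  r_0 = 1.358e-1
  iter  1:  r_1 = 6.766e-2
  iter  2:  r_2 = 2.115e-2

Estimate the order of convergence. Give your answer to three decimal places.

p ≈ ln(r_2/r_1) / ln(r_1/r_0)
  = ln(2.115e-2/6.766e-2) / ln(6.766e-2/1.358e-1)
  = ln(0.312592) / ln(0.498233)
  = -1.162856 / -0.696687 ≈ 1.669123

1.669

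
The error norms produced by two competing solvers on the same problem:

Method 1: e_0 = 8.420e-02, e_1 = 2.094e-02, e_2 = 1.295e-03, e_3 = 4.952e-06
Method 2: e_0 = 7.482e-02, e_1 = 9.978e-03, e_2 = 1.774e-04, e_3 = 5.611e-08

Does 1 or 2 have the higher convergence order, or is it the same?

Method 1: p ≈ ln(4.952e-06/1.295e-03)/ln(1.295e-03/2.094e-02) ≈ 2.00.
Method 2: p ≈ ln(5.611e-08/1.774e-04)/ln(1.774e-04/9.978e-03) ≈ 2.00.
Both orders ≈ 2.0 — effectively the same.

same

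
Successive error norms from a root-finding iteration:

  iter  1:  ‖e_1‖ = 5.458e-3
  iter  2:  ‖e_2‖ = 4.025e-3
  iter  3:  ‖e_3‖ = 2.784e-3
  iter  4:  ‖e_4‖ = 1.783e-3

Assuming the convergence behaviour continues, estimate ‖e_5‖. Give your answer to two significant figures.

First estimate the order: p ≈ ln(‖e_4‖/‖e_3‖) / ln(‖e_3‖/‖e_2‖) = ln(1.783e-3/2.784e-3)/ln(2.784e-3/4.025e-3) = ln(0.640445)/ln(0.691677) ≈ 1.2088.
Then ‖e_5‖ ≈ ‖e_4‖·(‖e_4‖/‖e_3‖)^p = 1.783e-3·(0.640445)^1.2088 = 1.783e-3·0.583546 ≈ 0.00104.

1.0e-3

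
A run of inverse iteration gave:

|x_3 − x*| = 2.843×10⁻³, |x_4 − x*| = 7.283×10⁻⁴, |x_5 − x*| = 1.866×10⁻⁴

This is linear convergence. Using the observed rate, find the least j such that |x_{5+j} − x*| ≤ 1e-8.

8

Rate ρ ≈ |x_5 − x*|/|x_4 − x*| = 1.866×10⁻⁴/7.283×10⁻⁴ = 0.2562.
After j more steps, |x_{5+j} − x*| ≈ 1.866×10⁻⁴·ρ^j; need ρ^j ≤ 1e-8/1.866×10⁻⁴ = 5.35906e-05.
j ≥ ln(5.35906e-05)/ln(0.2562) = -9.8341/-1.36180 = 7.221.
So 8 more iterations are needed.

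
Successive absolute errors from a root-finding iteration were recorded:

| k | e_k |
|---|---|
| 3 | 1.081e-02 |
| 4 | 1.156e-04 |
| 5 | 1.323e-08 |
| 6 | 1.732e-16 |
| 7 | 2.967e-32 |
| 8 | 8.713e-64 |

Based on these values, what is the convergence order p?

Consecutive ratios: e_8/e_7 = 8.713e-64/2.967e-32 = 2.93664e-32, e_7/e_6 = 2.967e-32/1.732e-16 = 1.71305e-16.
p ≈ ln(2.93664e-32)/ln(1.71305e-16) = -72.6055/-36.3031 ≈ 2.00.
So the convergence is quadratic (order 2).

2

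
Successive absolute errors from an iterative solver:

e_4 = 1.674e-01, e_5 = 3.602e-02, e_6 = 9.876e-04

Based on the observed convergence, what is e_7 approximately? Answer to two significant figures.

2.2e-7

First estimate the order: p ≈ ln(e_6/e_5) / ln(e_5/e_4) = ln(9.876e-04/3.602e-02)/ln(3.602e-02/1.674e-01) = ln(0.0274181)/ln(0.215173) ≈ 2.3410.
Then e_7 ≈ e_6·(e_6/e_5)^p = 9.876e-04·(0.0274181)^2.3410 = 9.876e-04·0.000220519 ≈ 2.178e-07.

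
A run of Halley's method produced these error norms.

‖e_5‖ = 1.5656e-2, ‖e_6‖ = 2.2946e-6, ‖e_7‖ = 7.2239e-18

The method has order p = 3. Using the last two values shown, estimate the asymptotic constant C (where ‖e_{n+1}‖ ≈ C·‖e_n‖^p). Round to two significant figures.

C ≈ ‖e_7‖ / ‖e_6‖^3
  = 7.2239e-18 / (2.2946e-6)^3
  = 7.2239e-18 / 1.20815e-17 ≈ 0.59793

0.60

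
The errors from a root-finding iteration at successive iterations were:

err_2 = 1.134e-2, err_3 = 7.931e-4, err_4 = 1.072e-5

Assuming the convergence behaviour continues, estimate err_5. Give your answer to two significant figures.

1.0e-8

First estimate the order: p ≈ ln(err_4/err_3) / ln(err_3/err_2) = ln(1.072e-5/7.931e-4)/ln(7.931e-4/1.134e-2) = ln(0.0135166)/ln(0.0699383) ≈ 1.6179.
Then err_5 ≈ err_4·(err_4/err_3)^p = 1.072e-5·(0.0135166)^1.6179 = 1.072e-5·0.000946086 ≈ 1.014e-08.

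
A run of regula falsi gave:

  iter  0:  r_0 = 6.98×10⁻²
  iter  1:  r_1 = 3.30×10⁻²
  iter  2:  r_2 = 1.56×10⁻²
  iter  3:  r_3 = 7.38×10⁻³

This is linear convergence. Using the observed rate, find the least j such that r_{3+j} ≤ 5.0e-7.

Rate ρ ≈ r_3/r_2 = 7.38×10⁻³/1.56×10⁻² = 0.4731.
After j more steps, r_{3+j} ≈ 7.38×10⁻³·ρ^j; need ρ^j ≤ 5.0e-7/7.38×10⁻³ = 6.77507e-05.
j ≥ ln(6.77507e-05)/ln(0.4731) = -9.5997/-0.74845 = 12.826.
So 13 more iterations are needed.

13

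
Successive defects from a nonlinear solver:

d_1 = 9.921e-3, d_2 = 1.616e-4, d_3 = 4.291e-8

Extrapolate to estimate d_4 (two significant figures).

First estimate the order: p ≈ ln(d_3/d_2) / ln(d_2/d_1) = ln(4.291e-8/1.616e-4)/ln(1.616e-4/9.921e-3) = ln(0.000265532)/ln(0.0162887) ≈ 1.9998.
Then d_4 ≈ d_3·(d_3/d_2)^p = 4.291e-8·(0.000265532)^1.9998 = 4.291e-8·7.06234e-08 ≈ 3.03e-15.

3.0e-15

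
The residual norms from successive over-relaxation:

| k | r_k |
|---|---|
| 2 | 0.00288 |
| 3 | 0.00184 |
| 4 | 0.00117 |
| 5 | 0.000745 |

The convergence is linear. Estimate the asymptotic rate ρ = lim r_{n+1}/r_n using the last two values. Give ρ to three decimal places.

0.637

ρ ≈ r_5/r_4 = 0.000745/0.00117 = 0.63675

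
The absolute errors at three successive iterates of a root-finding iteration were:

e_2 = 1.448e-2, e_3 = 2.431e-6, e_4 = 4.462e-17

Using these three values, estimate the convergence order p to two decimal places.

2.84

p ≈ ln(e_4/e_3) / ln(e_3/e_2)
  = ln(4.462e-17/2.431e-6) / ln(2.431e-6/1.448e-2)
  = ln(1.83546e-11) / ln(0.000167887)
  = -24.72114 / -8.69222 ≈ 2.84405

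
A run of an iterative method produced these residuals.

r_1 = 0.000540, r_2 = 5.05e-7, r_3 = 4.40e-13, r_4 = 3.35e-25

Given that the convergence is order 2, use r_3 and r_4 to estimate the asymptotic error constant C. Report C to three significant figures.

1.73

C ≈ r_4 / r_3^2
  = 3.35e-25 / (4.40e-13)^2
  = 3.35e-25 / 1.936e-25 ≈ 1.7304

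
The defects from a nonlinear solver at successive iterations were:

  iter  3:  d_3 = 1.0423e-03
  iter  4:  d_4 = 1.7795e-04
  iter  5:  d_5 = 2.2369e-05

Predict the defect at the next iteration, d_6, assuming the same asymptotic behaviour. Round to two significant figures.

First estimate the order: p ≈ ln(d_5/d_4) / ln(d_4/d_3) = ln(2.2369e-05/1.7795e-04)/ln(1.7795e-04/1.0423e-03) = ln(0.125704)/ln(0.170728) ≈ 1.1732.
Then d_6 ≈ d_5·(d_5/d_4)^p = 2.2369e-05·(0.125704)^1.1732 = 2.2369e-05·0.0877721 ≈ 1.963e-06.

2.0e-6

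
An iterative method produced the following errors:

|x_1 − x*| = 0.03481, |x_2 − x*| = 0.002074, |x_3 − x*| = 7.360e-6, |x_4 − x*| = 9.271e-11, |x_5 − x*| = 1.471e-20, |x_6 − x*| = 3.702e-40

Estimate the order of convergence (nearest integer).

2

Consecutive ratios: |x_6 − x*|/|x_5 − x*| = 3.702e-40/1.471e-20 = 2.51666e-20, |x_5 − x*|/|x_4 − x*| = 1.471e-20/9.271e-11 = 1.58667e-10.
p ≈ ln(2.51666e-20)/ln(1.58667e-10) = -45.1288/-22.5642 ≈ 2.00.
So the convergence is quadratic (order 2).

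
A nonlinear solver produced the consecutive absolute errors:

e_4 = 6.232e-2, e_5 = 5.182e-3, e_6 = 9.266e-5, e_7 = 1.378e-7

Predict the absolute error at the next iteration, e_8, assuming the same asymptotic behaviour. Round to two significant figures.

First estimate the order: p ≈ ln(e_7/e_6) / ln(e_6/e_5) = ln(1.378e-7/9.266e-5)/ln(9.266e-5/5.182e-3) = ln(0.00148716)/ln(0.0178811) ≈ 1.6180.
Then e_8 ≈ e_7·(e_7/e_6)^p = 1.378e-7·(0.00148716)^1.6180 = 1.378e-7·2.65996e-05 ≈ 3.665e-12.

3.7e-12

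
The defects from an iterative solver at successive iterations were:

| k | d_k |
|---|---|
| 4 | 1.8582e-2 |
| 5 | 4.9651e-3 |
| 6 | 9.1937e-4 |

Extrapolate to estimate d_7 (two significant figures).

First estimate the order: p ≈ ln(d_6/d_5) / ln(d_5/d_4) = ln(9.1937e-4/4.9651e-3)/ln(4.9651e-3/1.8582e-2) = ln(0.185166)/ln(0.267199) ≈ 1.2779.
Then d_7 ≈ d_6·(d_6/d_5)^p = 9.1937e-4·(0.185166)^1.2779 = 9.1937e-4·0.115882 ≈ 0.0001065.

1.1e-4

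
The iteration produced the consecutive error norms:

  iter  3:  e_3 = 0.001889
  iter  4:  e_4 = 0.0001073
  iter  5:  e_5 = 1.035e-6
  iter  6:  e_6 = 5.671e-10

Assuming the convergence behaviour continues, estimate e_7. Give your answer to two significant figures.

First estimate the order: p ≈ ln(e_6/e_5) / ln(e_5/e_4) = ln(5.671e-10/1.035e-6)/ln(1.035e-6/0.0001073) = ln(0.000547923)/ln(0.00964585) ≈ 1.6180.
Then e_7 ≈ e_6·(e_6/e_5)^p = 5.671e-10·(0.000547923)^1.6180 = 5.671e-10·5.28747e-06 ≈ 2.999e-15.

3.0e-15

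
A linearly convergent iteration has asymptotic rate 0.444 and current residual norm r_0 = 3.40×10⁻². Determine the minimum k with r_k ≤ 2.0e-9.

21

After k steps, r_k ≈ 3.40×10⁻²·0.444^k.
Need 0.444^k ≤ 2.0e-9/3.40×10⁻² = 5.88235e-08.
k ≥ ln(5.88235e-08)/ln(0.444) = -16.6487/-0.81193 = 20.505.
Smallest integer k = 21.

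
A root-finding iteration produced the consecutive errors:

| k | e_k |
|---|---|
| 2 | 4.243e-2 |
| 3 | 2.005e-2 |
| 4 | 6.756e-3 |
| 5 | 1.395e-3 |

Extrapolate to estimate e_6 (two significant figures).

First estimate the order: p ≈ ln(e_5/e_4) / ln(e_4/e_3) = ln(1.395e-3/6.756e-3)/ln(6.756e-3/2.005e-2) = ln(0.206483)/ln(0.336958) ≈ 1.4502.
Then e_6 ≈ e_5·(e_5/e_4)^p = 1.395e-3·(0.206483)^1.4502 = 1.395e-3·0.101495 ≈ 0.0001416.

1.4e-4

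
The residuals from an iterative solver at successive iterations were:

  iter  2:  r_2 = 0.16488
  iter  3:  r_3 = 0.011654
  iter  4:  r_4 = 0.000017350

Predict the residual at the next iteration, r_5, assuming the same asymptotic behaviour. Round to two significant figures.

First estimate the order: p ≈ ln(r_4/r_3) / ln(r_3/r_2) = ln(0.000017350/0.011654)/ln(0.011654/0.16488) = ln(0.00148876)/ln(0.0706817) ≈ 2.4569.
Then r_5 ≈ r_4·(r_4/r_3)^p = 0.000017350·(0.00148876)^2.4569 = 0.000017350·1.13217e-07 ≈ 1.964e-12.

2.0e-12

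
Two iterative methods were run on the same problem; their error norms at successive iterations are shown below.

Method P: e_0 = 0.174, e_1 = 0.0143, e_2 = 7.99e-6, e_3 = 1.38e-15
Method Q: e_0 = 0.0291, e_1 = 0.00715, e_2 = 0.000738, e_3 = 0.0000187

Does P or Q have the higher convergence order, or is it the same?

P

Method P: p ≈ ln(1.38e-15/7.99e-6)/ln(7.99e-6/0.0143) ≈ 3.00.
Method Q: p ≈ ln(0.0000187/0.000738)/ln(0.000738/0.00715) ≈ 1.62.
Method P has the higher order (≈3.0 vs ≈1.6).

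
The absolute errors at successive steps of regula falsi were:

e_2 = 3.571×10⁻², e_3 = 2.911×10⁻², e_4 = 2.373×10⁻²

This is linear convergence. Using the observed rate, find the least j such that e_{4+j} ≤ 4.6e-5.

Rate ρ ≈ e_4/e_3 = 2.373×10⁻²/2.911×10⁻² = 0.8152.
After j more steps, e_{4+j} ≈ 2.373×10⁻²·ρ^j; need ρ^j ≤ 4.6e-5/2.373×10⁻² = 0.00193847.
j ≥ ln(0.00193847)/ln(0.8152) = -6.2459/-0.20432 = 30.569.
So 31 more iterations are needed.

31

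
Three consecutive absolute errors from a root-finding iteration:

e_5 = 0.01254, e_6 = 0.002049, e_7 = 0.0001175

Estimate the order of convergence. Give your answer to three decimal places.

1.578

p ≈ ln(e_7/e_6) / ln(e_6/e_5)
  = ln(0.0001175/0.002049) / ln(0.002049/0.01254)
  = ln(0.057345) / ln(0.163397)
  = -2.858670 / -1.811572 ≈ 1.578005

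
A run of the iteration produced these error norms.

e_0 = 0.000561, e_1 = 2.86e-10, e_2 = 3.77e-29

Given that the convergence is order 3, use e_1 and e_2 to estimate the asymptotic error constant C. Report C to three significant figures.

1.61

C ≈ e_2 / e_1^3
  = 3.77e-29 / (2.86e-10)^3
  = 3.77e-29 / 2.33937e-29 ≈ 1.6115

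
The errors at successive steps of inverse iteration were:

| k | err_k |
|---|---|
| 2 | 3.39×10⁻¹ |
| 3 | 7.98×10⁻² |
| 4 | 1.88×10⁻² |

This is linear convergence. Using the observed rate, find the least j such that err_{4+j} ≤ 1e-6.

7

Rate ρ ≈ err_4/err_3 = 1.88×10⁻²/7.98×10⁻² = 0.2356.
After j more steps, err_{4+j} ≈ 1.88×10⁻²·ρ^j; need ρ^j ≤ 1e-6/1.88×10⁻² = 5.31915e-05.
j ≥ ln(5.31915e-05)/ln(0.2356) = -9.8416/-1.44562 = 6.808.
So 7 more iterations are needed.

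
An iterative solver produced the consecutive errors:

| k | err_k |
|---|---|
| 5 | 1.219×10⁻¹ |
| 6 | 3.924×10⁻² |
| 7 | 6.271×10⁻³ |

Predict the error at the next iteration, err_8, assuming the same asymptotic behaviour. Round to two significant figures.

First estimate the order: p ≈ ln(err_7/err_6) / ln(err_6/err_5) = ln(6.271×10⁻³/3.924×10⁻²)/ln(3.924×10⁻²/1.219×10⁻¹) = ln(0.159811)/ln(0.321903) ≈ 1.6178.
Then err_8 ≈ err_7·(err_7/err_6)^p = 6.271×10⁻³·(0.159811)^1.6178 = 6.271×10⁻³·0.0514748 ≈ 0.0003228.

3.2e-4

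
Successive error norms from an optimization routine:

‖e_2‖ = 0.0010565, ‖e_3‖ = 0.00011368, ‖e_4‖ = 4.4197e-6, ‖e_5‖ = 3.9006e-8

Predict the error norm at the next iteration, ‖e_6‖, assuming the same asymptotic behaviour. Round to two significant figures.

4.0e-11

First estimate the order: p ≈ ln(‖e_5‖/‖e_4‖) / ln(‖e_4‖/‖e_3‖) = ln(3.9006e-8/4.4197e-6)/ln(4.4197e-6/0.00011368) = ln(0.00882549)/ln(0.0388784) ≈ 1.4566.
Then ‖e_6‖ ≈ ‖e_5‖·(‖e_5‖/‖e_4‖)^p = 3.9006e-8·(0.00882549)^1.4566 = 3.9006e-8·0.00101804 ≈ 3.971e-11.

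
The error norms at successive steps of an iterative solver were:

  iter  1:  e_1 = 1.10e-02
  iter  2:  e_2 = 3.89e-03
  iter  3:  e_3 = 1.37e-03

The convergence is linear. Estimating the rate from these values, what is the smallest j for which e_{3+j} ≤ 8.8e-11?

Rate ρ ≈ e_3/e_2 = 1.37e-03/3.89e-03 = 0.3522.
After j more steps, e_{3+j} ≈ 1.37e-03·ρ^j; need ρ^j ≤ 8.8e-11/1.37e-03 = 6.42336e-08.
j ≥ ln(6.42336e-08)/ln(0.3522) = -16.5607/-1.04356 = 15.869.
So 16 more iterations are needed.

16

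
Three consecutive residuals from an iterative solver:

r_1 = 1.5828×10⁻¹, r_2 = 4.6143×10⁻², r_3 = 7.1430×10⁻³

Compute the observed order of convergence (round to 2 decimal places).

p ≈ ln(r_3/r_2) / ln(r_2/r_1)
  = ln(7.1430×10⁻³/4.6143×10⁻²) / ln(4.6143×10⁻²/1.5828×10⁻¹)
  = ln(0.154801) / ln(0.291528)
  = -1.86561 / -1.23262 ≈ 1.51353

1.51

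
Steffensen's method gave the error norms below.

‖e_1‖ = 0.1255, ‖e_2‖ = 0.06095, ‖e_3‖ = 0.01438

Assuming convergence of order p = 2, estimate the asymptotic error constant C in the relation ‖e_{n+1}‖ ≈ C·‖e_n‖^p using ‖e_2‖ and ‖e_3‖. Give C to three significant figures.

C ≈ ‖e_3‖ / ‖e_2‖^2
  = 0.01438 / (0.06095)^2
  = 0.01438 / 0.0037149 ≈ 3.8709

3.87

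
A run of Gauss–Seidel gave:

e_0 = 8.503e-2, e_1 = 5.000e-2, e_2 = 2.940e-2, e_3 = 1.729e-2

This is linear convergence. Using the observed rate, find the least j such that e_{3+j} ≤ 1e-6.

19

Rate ρ ≈ e_3/e_2 = 1.729e-2/2.940e-2 = 0.5881.
After j more steps, e_{3+j} ≈ 1.729e-2·ρ^j; need ρ^j ≤ 1e-6/1.729e-2 = 5.78369e-05.
j ≥ ln(5.78369e-05)/ln(0.5881) = -9.7579/-0.53086 = 18.381.
So 19 more iterations are needed.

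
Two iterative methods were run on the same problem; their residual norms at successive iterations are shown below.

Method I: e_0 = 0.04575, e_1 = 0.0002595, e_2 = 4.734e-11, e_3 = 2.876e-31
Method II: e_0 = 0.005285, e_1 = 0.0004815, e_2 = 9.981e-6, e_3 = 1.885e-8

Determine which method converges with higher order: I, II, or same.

I

Method I: p ≈ ln(2.876e-31/4.734e-11)/ln(4.734e-11/0.0002595) ≈ 3.00.
Method II: p ≈ ln(1.885e-8/9.981e-6)/ln(9.981e-6/0.0004815) ≈ 1.62.
Method I has the higher order (≈3.0 vs ≈1.6).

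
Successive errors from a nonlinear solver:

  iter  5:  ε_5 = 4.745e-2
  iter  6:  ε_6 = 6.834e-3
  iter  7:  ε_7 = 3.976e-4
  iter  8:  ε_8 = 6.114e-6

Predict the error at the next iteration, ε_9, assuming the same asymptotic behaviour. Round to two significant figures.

First estimate the order: p ≈ ln(ε_8/ε_7) / ln(ε_7/ε_6) = ln(6.114e-6/3.976e-4)/ln(3.976e-4/6.834e-3) = ln(0.0153773)/ln(0.0581797) ≈ 1.4678.
Then ε_9 ≈ ε_8·(ε_8/ε_7)^p = 6.114e-6·(0.0153773)^1.4678 = 6.114e-6·0.00218124 ≈ 1.334e-08.

1.3e-8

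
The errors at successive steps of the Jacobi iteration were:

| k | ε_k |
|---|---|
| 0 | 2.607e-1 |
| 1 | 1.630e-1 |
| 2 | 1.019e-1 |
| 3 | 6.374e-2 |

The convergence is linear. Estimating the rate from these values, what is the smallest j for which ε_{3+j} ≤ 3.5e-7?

Rate ρ ≈ ε_3/ε_2 = 6.374e-2/1.019e-1 = 0.6255.
After j more steps, ε_{3+j} ≈ 6.374e-2·ρ^j; need ρ^j ≤ 3.5e-7/6.374e-2 = 5.49106e-06.
j ≥ ln(5.49106e-06)/ln(0.6255) = -12.1124/-0.46920 = 25.815.
So 26 more iterations are needed.

26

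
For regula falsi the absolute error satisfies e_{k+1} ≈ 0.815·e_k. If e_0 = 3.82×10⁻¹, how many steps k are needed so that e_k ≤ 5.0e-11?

After k steps, e_k ≈ 3.82×10⁻¹·0.815^k.
Need 0.815^k ≤ 5.0e-11/3.82×10⁻¹ = 1.3089e-10.
k ≥ ln(1.3089e-10)/ln(0.815) = -22.7567/-0.20457 = 111.242.
Smallest integer k = 112.

112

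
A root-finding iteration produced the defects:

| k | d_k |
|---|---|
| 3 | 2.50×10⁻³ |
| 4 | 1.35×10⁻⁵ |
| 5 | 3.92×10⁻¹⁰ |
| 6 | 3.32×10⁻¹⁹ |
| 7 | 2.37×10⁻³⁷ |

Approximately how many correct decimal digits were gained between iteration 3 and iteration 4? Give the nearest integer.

Digits gained ≈ log₁₀(d_3/d_4) = log₁₀(2.50×10⁻³/1.35×10⁻⁵) = log₁₀(185.185) ≈ 2.268.

2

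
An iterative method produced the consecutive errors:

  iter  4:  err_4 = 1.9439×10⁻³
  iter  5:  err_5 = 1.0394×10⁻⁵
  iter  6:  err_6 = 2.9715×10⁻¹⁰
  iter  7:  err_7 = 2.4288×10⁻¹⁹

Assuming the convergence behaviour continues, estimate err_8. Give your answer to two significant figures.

First estimate the order: p ≈ ln(err_7/err_6) / ln(err_6/err_5) = ln(2.4288×10⁻¹⁹/2.9715×10⁻¹⁰)/ln(2.9715×10⁻¹⁰/1.0394×10⁻⁵) = ln(8.17365e-10)/ln(2.85886e-05) ≈ 2.0000.
Then err_8 ≈ err_7·(err_7/err_6)^p = 2.4288×10⁻¹⁹·(8.17365e-10)^2.0000 = 2.4288×10⁻¹⁹·6.68086e-19 ≈ 1.623e-37.

1.6e-37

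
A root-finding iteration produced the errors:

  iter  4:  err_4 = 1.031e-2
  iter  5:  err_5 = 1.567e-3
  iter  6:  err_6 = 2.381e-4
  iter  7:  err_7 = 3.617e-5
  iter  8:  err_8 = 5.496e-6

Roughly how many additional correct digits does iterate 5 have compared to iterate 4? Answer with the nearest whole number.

Digits gained ≈ log₁₀(err_4/err_5) = log₁₀(1.031e-2/1.567e-3) = log₁₀(6.57945) ≈ 0.818.

1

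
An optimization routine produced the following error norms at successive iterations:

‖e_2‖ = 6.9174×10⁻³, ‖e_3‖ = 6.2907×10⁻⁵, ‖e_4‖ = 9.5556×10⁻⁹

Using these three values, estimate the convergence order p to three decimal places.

p ≈ ln(‖e_4‖/‖e_3‖) / ln(‖e_3‖/‖e_2‖)
  = ln(9.5556×10⁻⁹/6.2907×10⁻⁵) / ln(6.2907×10⁻⁵/6.9174×10⁻³)
  = ln(0.0001519) / ln(0.00909402)
  = -8.792288 / -4.700138 ≈ 1.870645

1.871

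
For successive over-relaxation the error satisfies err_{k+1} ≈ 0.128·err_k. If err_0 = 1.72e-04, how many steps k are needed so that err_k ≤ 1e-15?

13

After k steps, err_k ≈ 1.72e-04·0.128^k.
Need 0.128^k ≤ 1e-15/1.72e-04 = 5.81395e-12.
k ≥ ln(5.81395e-12)/ln(0.128) = -25.8708/-2.05573 = 12.585.
Smallest integer k = 13.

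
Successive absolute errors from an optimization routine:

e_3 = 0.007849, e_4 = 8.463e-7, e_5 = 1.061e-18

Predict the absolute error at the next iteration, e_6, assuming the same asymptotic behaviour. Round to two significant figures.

First estimate the order: p ≈ ln(e_5/e_4) / ln(e_4/e_3) = ln(1.061e-18/8.463e-7)/ln(8.463e-7/0.007849) = ln(1.25369e-12)/ln(0.000107823) ≈ 3.0000.
Then e_6 ≈ e_5·(e_5/e_4)^p = 1.061e-18·(1.25369e-12)^3.0000 = 1.061e-18·1.97047e-36 ≈ 2.091e-54.

2.1e-54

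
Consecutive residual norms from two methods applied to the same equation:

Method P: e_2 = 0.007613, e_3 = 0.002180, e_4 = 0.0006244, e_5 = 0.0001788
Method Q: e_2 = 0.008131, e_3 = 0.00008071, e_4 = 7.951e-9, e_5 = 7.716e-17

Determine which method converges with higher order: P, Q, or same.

Q

Method P: p ≈ ln(0.0001788/0.0006244)/ln(0.0006244/0.002180) ≈ 1.00.
Method Q: p ≈ ln(7.716e-17/7.951e-9)/ln(7.951e-9/0.00008071) ≈ 2.00.
Method Q has the higher order (≈2.0 vs ≈1.0).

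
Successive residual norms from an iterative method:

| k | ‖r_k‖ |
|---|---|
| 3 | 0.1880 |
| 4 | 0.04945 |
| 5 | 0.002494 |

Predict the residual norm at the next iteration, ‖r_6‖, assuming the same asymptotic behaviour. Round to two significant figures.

3.1e-6

First estimate the order: p ≈ ln(‖r_5‖/‖r_4‖) / ln(‖r_4‖/‖r_3‖) = ln(0.002494/0.04945)/ln(0.04945/0.1880) = ln(0.0504348)/ln(0.263032) ≈ 2.2367.
Then ‖r_6‖ ≈ ‖r_5‖·(‖r_5‖/‖r_4‖)^p = 0.002494·(0.0504348)^2.2367 = 0.002494·0.00125429 ≈ 3.128e-06.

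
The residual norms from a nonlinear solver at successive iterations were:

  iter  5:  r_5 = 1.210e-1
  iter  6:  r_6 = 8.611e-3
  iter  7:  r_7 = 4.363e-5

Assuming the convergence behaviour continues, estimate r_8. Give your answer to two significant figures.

First estimate the order: p ≈ ln(r_7/r_6) / ln(r_6/r_5) = ln(4.363e-5/8.611e-3)/ln(8.611e-3/1.210e-1) = ln(0.00506678)/ln(0.0711653) ≈ 1.9998.
Then r_8 ≈ r_7·(r_7/r_6)^p = 4.363e-5·(0.00506678)^1.9998 = 4.363e-5·2.56994e-05 ≈ 1.121e-09.

1.1e-9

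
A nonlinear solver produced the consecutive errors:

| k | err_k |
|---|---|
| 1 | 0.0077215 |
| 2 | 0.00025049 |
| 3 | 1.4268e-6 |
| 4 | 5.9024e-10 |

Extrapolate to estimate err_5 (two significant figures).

First estimate the order: p ≈ ln(err_4/err_3) / ln(err_3/err_2) = ln(5.9024e-10/1.4268e-6)/ln(1.4268e-6/0.00025049) = ln(0.000413681)/ln(0.00569604) ≈ 1.5074.
Then err_5 ≈ err_4·(err_4/err_3)^p = 5.9024e-10·(0.000413681)^1.5074 = 5.9024e-10·7.94258e-06 ≈ 4.688e-15.

4.7e-15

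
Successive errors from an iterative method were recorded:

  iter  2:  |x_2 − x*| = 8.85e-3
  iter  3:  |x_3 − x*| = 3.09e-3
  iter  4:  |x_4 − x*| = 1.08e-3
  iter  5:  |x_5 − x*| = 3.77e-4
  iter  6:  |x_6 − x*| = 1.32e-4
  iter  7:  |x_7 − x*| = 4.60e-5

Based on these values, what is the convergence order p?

1

Consecutive ratios: |x_7 − x*|/|x_6 − x*| = 4.60e-5/1.32e-4 = 0.348485, |x_6 − x*|/|x_5 − x*| = 1.32e-4/3.77e-4 = 0.350133.
p ≈ ln(0.348485)/ln(0.350133) = -1.0542/-1.0494 ≈ 1.00.
So the convergence is linear (order 1).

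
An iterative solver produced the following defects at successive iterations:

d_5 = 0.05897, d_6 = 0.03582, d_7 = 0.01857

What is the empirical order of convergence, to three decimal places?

p ≈ ln(d_7/d_6) / ln(d_6/d_5)
  = ln(0.01857/0.03582) / ln(0.03582/0.05897)
  = ln(0.518425) / ln(0.607428)
  = -0.656960 / -0.498522 ≈ 1.317815

1.318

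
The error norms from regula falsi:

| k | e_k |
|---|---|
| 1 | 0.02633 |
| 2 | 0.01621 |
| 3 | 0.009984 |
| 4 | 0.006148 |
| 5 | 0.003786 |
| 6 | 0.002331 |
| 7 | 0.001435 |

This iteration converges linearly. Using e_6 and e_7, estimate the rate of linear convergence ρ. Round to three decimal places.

0.616

ρ ≈ e_7/e_6 = 0.001435/0.002331 = 0.61562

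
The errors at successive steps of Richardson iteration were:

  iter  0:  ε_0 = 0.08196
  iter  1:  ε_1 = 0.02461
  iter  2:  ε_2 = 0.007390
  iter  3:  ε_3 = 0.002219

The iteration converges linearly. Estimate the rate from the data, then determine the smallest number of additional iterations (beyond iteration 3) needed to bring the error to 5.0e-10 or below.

13

Rate ρ ≈ ε_3/ε_2 = 0.002219/0.007390 = 0.3003.
After j more steps, ε_{3+j} ≈ 0.002219·ρ^j; need ρ^j ≤ 5.0e-10/0.002219 = 2.25327e-07.
j ≥ ln(2.25327e-07)/ln(0.3003) = -15.3057/-1.20297 = 12.723.
So 13 more iterations are needed.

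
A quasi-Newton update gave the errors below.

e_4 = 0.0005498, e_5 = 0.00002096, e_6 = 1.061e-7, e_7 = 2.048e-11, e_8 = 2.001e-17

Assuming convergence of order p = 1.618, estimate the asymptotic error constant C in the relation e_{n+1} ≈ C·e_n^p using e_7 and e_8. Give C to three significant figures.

3.94

C ≈ e_8 / e_7^1.618
  = 2.001e-17 / (2.048e-11)^1.618
  = 2.001e-17 / 5.07846e-18 ≈ 3.9402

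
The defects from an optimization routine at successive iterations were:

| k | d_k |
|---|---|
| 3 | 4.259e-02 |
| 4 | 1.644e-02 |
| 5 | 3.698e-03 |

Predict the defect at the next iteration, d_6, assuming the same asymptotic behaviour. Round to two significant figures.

3.6e-4

First estimate the order: p ≈ ln(d_5/d_4) / ln(d_4/d_3) = ln(3.698e-03/1.644e-02)/ln(1.644e-02/4.259e-02) = ln(0.224939)/ln(0.386006) ≈ 1.5673.
Then d_6 ≈ d_5·(d_5/d_4)^p = 3.698e-03·(0.224939)^1.5673 = 3.698e-03·0.096492 ≈ 0.0003568.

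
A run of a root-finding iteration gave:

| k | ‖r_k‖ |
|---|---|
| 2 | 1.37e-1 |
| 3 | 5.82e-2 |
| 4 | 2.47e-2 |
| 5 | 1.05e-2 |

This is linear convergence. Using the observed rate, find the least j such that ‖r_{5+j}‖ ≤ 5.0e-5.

Rate ρ ≈ ‖r_5‖/‖r_4‖ = 1.05e-2/2.47e-2 = 0.4251.
After j more steps, ‖r_{5+j}‖ ≈ 1.05e-2·ρ^j; need ρ^j ≤ 5.0e-5/1.05e-2 = 0.0047619.
j ≥ ln(0.0047619)/ln(0.4251) = -5.3471/-0.85543 = 6.251.
So 7 more iterations are needed.

7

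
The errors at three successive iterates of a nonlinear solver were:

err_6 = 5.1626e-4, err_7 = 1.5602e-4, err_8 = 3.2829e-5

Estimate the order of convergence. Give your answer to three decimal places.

p ≈ ln(err_8/err_7) / ln(err_7/err_6)
  = ln(3.2829e-5/1.5602e-4) / ln(1.5602e-4/5.1626e-4)
  = ln(0.210415) / ln(0.302212)
  = -1.558674 / -1.196627 ≈ 1.302556

1.303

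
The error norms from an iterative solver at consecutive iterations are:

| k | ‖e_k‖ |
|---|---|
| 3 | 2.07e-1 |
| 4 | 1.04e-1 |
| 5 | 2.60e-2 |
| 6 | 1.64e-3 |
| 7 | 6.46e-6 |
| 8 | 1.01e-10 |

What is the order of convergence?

2

Consecutive ratios: ‖e_8‖/‖e_7‖ = 1.01e-10/6.46e-6 = 1.56347e-05, ‖e_7‖/‖e_6‖ = 6.46e-6/1.64e-3 = 0.00393902.
p ≈ ln(1.56347e-05)/ln(0.00393902) = -11.0660/-5.5368 ≈ 2.00.
So the convergence is quadratic (order 2).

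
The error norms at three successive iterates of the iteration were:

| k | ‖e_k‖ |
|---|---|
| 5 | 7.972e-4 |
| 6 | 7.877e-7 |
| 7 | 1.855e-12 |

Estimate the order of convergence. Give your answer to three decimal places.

p ≈ ln(‖e_7‖/‖e_6‖) / ln(‖e_6‖/‖e_5‖)
  = ln(1.855e-12/7.877e-7) / ln(7.877e-7/7.972e-4)
  = ln(2.35496e-06) / ln(0.000988083)
  = -12.958987 / -6.919744 ≈ 1.872755

1.873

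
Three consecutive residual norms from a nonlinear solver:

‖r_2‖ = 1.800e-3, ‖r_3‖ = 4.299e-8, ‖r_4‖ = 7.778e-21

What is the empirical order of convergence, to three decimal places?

p ≈ ln(‖r_4‖/‖r_3‖) / ln(‖r_3‖/‖r_2‖)
  = ln(7.778e-21/4.299e-8) / ln(4.299e-8/1.800e-3)
  = ln(1.80926e-13) / ln(2.38833e-05)
  = -29.340688 / -10.642331 ≈ 2.756979

2.757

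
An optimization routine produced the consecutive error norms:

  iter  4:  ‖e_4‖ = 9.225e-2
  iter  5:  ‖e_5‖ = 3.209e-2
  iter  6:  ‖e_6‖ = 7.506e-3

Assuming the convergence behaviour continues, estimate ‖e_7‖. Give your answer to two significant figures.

1.0e-3

First estimate the order: p ≈ ln(‖e_6‖/‖e_5‖) / ln(‖e_5‖/‖e_4‖) = ln(7.506e-3/3.209e-2)/ln(3.209e-2/9.225e-2) = ln(0.233905)/ln(0.347859) ≈ 1.3759.
Then ‖e_7‖ ≈ ‖e_6‖·(‖e_6‖/‖e_5‖)^p = 7.506e-3·(0.233905)^1.3759 = 7.506e-3·0.135476 ≈ 0.001017.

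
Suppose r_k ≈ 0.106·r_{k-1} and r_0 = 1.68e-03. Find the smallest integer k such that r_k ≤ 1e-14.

After k steps, r_k ≈ 1.68e-03·0.106^k.
Need 0.106^k ≤ 1e-14/1.68e-03 = 5.95238e-12.
k ≥ ln(5.95238e-12)/ln(0.106) = -25.8472/-2.24432 = 11.517.
Smallest integer k = 12.

12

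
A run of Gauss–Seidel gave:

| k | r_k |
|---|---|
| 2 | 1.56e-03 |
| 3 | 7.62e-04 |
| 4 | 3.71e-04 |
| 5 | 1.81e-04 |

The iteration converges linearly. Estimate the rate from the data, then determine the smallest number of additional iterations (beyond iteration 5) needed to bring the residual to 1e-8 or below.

Rate ρ ≈ r_5/r_4 = 1.81e-04/3.71e-04 = 0.4879.
After j more steps, r_{5+j} ≈ 1.81e-04·ρ^j; need ρ^j ≤ 1e-8/1.81e-04 = 5.52486e-05.
j ≥ ln(5.52486e-05)/ln(0.4879) = -9.8037/-0.71764 = 13.661.
So 14 more iterations are needed.

14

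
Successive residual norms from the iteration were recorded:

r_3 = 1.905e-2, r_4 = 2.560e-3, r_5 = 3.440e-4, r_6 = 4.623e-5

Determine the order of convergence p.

1

Consecutive ratios: r_6/r_5 = 4.623e-5/3.440e-4 = 0.13439, r_5/r_4 = 3.440e-4/2.560e-3 = 0.134375.
p ≈ ln(0.13439)/ln(0.134375) = -2.0070/-2.0071 ≈ 1.00.
So the convergence is linear (order 1).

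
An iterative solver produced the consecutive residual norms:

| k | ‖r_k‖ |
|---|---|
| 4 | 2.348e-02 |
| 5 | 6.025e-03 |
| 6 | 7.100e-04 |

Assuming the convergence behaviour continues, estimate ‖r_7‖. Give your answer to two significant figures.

First estimate the order: p ≈ ln(‖r_6‖/‖r_5‖) / ln(‖r_5‖/‖r_4‖) = ln(7.100e-04/6.025e-03)/ln(6.025e-03/2.348e-02) = ln(0.117842)/ln(0.256601) ≈ 1.5721.
Then ‖r_7‖ ≈ ‖r_6‖·(‖r_6‖/‖r_5‖)^p = 7.100e-04·(0.117842)^1.5721 = 7.100e-04·0.034673 ≈ 2.462e-05.

2.5e-5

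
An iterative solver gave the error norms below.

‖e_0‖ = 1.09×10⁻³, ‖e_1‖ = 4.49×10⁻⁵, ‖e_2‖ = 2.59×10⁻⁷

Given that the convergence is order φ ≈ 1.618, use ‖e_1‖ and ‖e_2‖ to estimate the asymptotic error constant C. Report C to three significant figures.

C ≈ ‖e_2‖ / ‖e_1‖^1.618
  = 2.59×10⁻⁷ / (4.49×10⁻⁵)^1.618
  = 2.59×10⁻⁷ / 9.23282e-08 ≈ 2.8052

2.81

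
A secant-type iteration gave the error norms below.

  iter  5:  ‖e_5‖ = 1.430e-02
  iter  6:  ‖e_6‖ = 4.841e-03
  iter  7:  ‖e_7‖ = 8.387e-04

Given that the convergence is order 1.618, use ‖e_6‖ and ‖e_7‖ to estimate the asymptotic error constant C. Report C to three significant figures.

C ≈ ‖e_7‖ / ‖e_6‖^1.618
  = 8.387e-04 / (4.841e-03)^1.618
  = 8.387e-04 / 0.000179566 ≈ 4.6707

4.67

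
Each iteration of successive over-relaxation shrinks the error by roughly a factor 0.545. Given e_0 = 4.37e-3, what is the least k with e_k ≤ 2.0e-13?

40

After k steps, e_k ≈ 4.37e-3·0.545^k.
Need 0.545^k ≤ 2.0e-13/4.37e-3 = 4.57666e-11.
k ≥ ln(4.57666e-11)/ln(0.545) = -23.8075/-0.60697 = 39.224.
Smallest integer k = 40.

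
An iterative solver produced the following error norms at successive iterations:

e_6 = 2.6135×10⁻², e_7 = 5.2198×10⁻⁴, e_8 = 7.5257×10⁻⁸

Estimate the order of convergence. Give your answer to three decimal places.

p ≈ ln(e_8/e_7) / ln(e_7/e_6)
  = ln(7.5257×10⁻⁸/5.2198×10⁻⁴) / ln(5.2198×10⁻⁴/2.6135×10⁻²)
  = ln(0.000144176) / ln(0.0199725)
  = -8.844476 / -3.913399 ≈ 2.260050

2.260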